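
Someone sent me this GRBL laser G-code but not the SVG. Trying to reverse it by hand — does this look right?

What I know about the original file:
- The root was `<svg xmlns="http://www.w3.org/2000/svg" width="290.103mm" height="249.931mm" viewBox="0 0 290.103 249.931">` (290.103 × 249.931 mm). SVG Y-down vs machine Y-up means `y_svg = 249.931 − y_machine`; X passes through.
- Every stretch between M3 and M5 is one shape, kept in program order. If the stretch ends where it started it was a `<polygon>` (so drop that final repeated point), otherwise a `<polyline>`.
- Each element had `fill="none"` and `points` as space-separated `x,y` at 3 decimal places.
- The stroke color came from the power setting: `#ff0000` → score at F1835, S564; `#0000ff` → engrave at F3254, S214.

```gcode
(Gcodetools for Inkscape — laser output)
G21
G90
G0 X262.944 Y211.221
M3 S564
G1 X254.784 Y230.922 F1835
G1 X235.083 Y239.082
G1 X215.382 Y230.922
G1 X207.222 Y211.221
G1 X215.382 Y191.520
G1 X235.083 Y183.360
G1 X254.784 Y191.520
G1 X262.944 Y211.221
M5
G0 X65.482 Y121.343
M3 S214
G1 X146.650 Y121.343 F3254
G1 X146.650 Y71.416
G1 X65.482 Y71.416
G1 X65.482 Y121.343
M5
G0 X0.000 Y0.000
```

<svg xmlns="http://www.w3.org/2000/svg" width="290.103mm" height="249.931mm" viewBox="0 0 290.103 249.931">
  <polygon points="262.944,38.710 254.784,19.009 235.083,10.849 215.382,19.009 207.222,38.710 215.382,58.411 235.083,66.571 254.784,58.411" fill="none" stroke="#ff0000"/>
  <polygon points="65.482,128.588 146.650,128.588 146.650,178.515 65.482,178.515" fill="none" stroke="#0000ff"/>
</svg>

Machine Y-up, SVG Y-down with viewBox height 249.931, so y_svg = 249.931 − y_machine; X carries over.

Run 1: the run's S564 means `#ff0000` (score). The run returns to its start, so emit a `<polygon>` with points (Y-flipped): 262.944,38.710 254.784,19.009 235.083,10.849 215.382,19.009 207.222,38.710 215.382,58.411 235.083,66.571 254.784,58.411.

Run 2: S214 ⇒ engrave layer `#0000ff`. The run returns to its start, so emit a `<polygon>` with points (Y-flipped): 65.482,128.588 146.650,128.588 146.650,178.515 65.482,178.515.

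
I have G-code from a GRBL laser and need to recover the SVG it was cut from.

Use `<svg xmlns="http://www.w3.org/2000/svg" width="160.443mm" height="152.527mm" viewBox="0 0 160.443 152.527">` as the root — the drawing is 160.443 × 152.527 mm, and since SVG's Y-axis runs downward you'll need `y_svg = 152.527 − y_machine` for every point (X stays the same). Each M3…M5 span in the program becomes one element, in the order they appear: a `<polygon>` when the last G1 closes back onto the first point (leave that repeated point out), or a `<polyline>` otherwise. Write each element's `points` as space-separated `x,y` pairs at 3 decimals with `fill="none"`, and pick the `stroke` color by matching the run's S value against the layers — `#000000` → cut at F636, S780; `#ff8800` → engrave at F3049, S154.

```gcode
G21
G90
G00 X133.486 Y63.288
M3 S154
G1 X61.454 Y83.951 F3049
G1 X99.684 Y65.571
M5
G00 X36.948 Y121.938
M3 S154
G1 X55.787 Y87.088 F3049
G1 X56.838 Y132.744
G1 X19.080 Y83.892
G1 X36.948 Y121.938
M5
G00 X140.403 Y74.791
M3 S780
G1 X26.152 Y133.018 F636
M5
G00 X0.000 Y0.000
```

Each laser-on run becomes one SVG element. Flip Y back into SVG space with y_svg = 152.527 − y_machine.

Run 1: S154 ⇒ engrave layer `#ff8800`. The run is open, so emit a `<polyline>` with points (Y-flipped): 133.486,89.239 61.454,68.576 99.684,86.956.

Run 2: power S154 maps to stroke `#ff8800` (engrave). The run returns to its start, so emit a `<polygon>` with points (Y-flipped): 36.948,30.589 55.787,65.439 56.838,19.783 19.080,68.635.

Run 3: the run's S780 means `#000000` (cut). The run is open, so emit a `<polyline>` with points (Y-flipped): 140.403,77.736 26.152,19.509.

<svg xmlns="http://www.w3.org/2000/svg" width="160.443mm" height="152.527mm" viewBox="0 0 160.443 152.527">
  <polyline points="133.486,89.239 61.454,68.576 99.684,86.956" fill="none" stroke="#ff8800"/>
  <polygon points="36.948,30.589 55.787,65.439 56.838,19.783 19.080,68.635" fill="none" stroke="#ff8800"/>
  <polyline points="140.403,77.736 26.152,19.509" fill="none" stroke="#000000"/>
</svg>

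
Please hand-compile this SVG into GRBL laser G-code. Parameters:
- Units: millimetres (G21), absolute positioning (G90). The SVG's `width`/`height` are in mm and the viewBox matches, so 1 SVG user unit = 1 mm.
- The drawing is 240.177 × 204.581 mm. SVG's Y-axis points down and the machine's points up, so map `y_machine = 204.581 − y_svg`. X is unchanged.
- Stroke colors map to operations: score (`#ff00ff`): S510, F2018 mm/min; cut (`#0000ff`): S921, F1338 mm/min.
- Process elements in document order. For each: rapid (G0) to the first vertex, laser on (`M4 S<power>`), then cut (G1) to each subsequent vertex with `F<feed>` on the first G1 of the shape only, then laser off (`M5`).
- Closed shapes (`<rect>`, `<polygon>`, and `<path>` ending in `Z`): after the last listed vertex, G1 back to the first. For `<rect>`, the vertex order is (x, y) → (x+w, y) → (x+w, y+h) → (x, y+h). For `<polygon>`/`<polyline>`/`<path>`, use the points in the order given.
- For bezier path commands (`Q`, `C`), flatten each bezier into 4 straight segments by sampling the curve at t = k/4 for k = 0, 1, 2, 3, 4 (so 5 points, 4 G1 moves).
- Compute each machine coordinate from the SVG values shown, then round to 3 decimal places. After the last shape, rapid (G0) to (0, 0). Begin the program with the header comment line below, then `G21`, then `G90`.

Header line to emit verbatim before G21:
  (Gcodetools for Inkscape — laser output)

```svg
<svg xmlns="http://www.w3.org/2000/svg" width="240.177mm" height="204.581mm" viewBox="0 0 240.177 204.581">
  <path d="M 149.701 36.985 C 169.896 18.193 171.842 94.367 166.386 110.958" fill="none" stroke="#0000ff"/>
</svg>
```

(Gcodetools for Inkscape — laser output)
G21
G90
G0 X149.701 Y167.596
M4 S921
G1 X161.595 Y166.299 F1338
G1 X167.663 Y143.878
G1 X168.921 Y114.823
G1 X166.386 Y93.623
M5
G0 X0.000 Y0.000

1 u = 1 mm; y_m = 204.581 − y.

[1] `<path>` cubic bezier, #0000ff→cut S921 F1338: (149.701,167.596) → (161.595,166.299) → (167.663,143.878) → (168.921,114.823) → (166.386,93.623)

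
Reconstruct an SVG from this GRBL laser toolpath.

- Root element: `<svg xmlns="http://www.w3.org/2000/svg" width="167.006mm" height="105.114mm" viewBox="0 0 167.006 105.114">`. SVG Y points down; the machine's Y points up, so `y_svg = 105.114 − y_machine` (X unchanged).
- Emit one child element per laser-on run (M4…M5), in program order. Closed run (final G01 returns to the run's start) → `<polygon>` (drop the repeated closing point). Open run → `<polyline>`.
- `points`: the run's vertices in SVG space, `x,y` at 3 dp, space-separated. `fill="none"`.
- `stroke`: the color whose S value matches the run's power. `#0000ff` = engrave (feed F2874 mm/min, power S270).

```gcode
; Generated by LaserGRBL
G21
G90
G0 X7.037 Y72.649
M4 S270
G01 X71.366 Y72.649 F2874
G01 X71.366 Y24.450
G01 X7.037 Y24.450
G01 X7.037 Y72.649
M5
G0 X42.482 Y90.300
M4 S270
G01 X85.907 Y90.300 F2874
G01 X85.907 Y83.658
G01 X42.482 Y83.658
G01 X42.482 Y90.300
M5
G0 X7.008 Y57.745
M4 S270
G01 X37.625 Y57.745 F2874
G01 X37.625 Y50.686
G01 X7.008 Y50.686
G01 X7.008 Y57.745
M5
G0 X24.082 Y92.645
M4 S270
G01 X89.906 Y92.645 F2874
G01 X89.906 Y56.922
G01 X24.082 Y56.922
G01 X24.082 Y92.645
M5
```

<svg xmlns="http://www.w3.org/2000/svg" width="167.006mm" height="105.114mm" viewBox="0 0 167.006 105.114">
  <polygon points="7.037,32.465 71.366,32.465 71.366,80.664 7.037,80.664" fill="none" stroke="#0000ff"/>
  <polygon points="42.482,14.814 85.907,14.814 85.907,21.456 42.482,21.456" fill="none" stroke="#0000ff"/>
  <polygon points="7.008,47.369 37.625,47.369 37.625,54.428 7.008,54.428" fill="none" stroke="#0000ff"/>
  <polygon points="24.082,12.469 89.906,12.469 89.906,48.192 24.082,48.192" fill="none" stroke="#0000ff"/>
</svg>

Each laser-on run becomes one SVG element. Flip Y back into SVG space with y_svg = 105.114 − y_machine. Every run uses S270, so all elements get stroke `#0000ff` (engrave).

Run 1: The run returns to its start, so emit a `<polygon>` with points (Y-flipped): 7.037,32.465 71.366,32.465 71.366,80.664 7.037,80.664.

Run 2: The run returns to its start, so emit a `<polygon>` with points (Y-flipped): 42.482,14.814 85.907,14.814 85.907,21.456 42.482,21.456.

Run 3: The run returns to its start, so emit a `<polygon>` with points (Y-flipped): 7.008,47.369 37.625,47.369 37.625,54.428 7.008,54.428.

Run 4: The run returns to its start, so emit a `<polygon>` with points (Y-flipped): 24.082,12.469 89.906,12.469 89.906,48.192 24.082,48.192.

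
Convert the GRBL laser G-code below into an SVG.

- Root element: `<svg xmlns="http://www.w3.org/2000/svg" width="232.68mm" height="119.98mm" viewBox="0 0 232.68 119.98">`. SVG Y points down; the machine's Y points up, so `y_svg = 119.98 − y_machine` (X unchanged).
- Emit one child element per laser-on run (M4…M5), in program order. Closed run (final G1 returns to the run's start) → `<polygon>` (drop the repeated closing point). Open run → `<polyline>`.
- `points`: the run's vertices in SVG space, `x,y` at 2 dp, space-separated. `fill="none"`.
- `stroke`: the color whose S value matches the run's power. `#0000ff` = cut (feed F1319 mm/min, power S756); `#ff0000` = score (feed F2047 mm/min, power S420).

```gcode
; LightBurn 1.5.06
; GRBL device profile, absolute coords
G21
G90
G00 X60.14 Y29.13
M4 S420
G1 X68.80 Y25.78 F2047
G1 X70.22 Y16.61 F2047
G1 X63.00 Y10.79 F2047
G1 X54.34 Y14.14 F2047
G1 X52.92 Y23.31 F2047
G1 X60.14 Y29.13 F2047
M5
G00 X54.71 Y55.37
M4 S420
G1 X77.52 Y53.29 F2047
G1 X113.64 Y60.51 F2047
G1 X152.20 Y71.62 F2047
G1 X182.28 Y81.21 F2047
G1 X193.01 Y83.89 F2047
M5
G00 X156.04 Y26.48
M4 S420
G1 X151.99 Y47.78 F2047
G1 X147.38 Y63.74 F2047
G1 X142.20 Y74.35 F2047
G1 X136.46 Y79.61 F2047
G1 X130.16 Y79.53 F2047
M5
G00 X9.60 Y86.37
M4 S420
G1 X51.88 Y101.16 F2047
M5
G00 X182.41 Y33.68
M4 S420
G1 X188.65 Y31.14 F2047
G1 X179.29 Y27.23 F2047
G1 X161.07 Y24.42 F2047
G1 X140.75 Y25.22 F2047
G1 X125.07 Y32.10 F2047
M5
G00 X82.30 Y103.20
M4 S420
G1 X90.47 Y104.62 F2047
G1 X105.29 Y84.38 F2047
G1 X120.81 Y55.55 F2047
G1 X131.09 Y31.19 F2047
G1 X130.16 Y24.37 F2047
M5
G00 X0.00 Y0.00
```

<svg xmlns="http://www.w3.org/2000/svg" width="232.68mm" height="119.98mm" viewBox="0 0 232.68 119.98">
  <polygon points="60.14,90.85 68.80,94.20 70.22,103.37 63.00,109.19 54.34,105.84 52.92,96.67" fill="none" stroke="#ff0000"/>
  <polyline points="54.71,64.61 77.52,66.69 113.64,59.47 152.20,48.36 182.28,38.77 193.01,36.09" fill="none" stroke="#ff0000"/>
  <polyline points="156.04,93.50 151.99,72.20 147.38,56.24 142.20,45.63 136.46,40.37 130.16,40.45" fill="none" stroke="#ff0000"/>
  <polyline points="9.60,33.61 51.88,18.82" fill="none" stroke="#ff0000"/>
  <polyline points="182.41,86.30 188.65,88.84 179.29,92.75 161.07,95.56 140.75,94.76 125.07,87.88" fill="none" stroke="#ff0000"/>
  <polyline points="82.30,16.78 90.47,15.36 105.29,35.60 120.81,64.43 131.09,88.79 130.16,95.61" fill="none" stroke="#ff0000"/>
</svg>

y_svg = 119.98 − y_m. Every run uses S420, so all elements get stroke `#ff0000` (score).

[1] closed run; points: 60.14,90.85 68.80,94.20 70.22,103.37 63.00,109.19 54.34,105.84 52.92,96.67

[2] open run; points: 54.71,64.61 77.52,66.69 113.64,59.47 152.20,48.36 182.28,38.77 193.01,36.09

[3] open run; points: 156.04,93.50 151.99,72.20 147.38,56.24 142.20,45.63 136.46,40.37 130.16,40.45

[4] open run; points: 9.60,33.61 51.88,18.82

[5] open run; points: 182.41,86.30 188.65,88.84 179.29,92.75 161.07,95.56 140.75,94.76 125.07,87.88

[6] open run; points: 82.30,16.78 90.47,15.36 105.29,35.60 120.81,64.43 131.09,88.79 130.16,95.61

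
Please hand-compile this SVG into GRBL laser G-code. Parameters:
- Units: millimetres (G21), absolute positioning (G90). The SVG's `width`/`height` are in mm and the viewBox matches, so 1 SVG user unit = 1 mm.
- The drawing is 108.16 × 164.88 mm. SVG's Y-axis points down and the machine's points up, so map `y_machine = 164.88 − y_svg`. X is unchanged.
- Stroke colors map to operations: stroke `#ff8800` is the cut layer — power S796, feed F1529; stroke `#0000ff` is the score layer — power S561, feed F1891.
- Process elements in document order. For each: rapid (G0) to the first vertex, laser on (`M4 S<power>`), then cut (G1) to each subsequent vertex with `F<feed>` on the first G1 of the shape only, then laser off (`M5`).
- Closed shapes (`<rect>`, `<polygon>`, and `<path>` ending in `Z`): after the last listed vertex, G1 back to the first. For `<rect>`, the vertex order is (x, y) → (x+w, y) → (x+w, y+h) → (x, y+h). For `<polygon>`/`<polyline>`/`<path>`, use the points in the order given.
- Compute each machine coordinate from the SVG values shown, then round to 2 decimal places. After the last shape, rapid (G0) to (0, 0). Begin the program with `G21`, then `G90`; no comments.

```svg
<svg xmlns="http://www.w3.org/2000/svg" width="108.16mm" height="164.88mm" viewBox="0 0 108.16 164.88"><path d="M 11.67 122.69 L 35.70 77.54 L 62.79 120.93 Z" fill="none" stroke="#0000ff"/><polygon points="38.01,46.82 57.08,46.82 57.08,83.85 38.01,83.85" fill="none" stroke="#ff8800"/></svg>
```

Since the viewBox matches the mm dimensions, user units are millimetres directly. The only transform is the Y-flip y_m = 164.88 − y_svg.

Shape 1 is a regular polygon drawn with `<path>`. Its stroke #0000ff means score at S561, F1891. After flipping Y the toolpath is (11.67,42.19) → (35.70,87.34) → (62.79,43.95) → (11.67,42.19), returning to the start.

Shape 2 is a rectangle drawn with `<polygon>`. Its stroke #ff8800 means cut at S796, F1529. After flipping Y the toolpath is (38.01,118.06) → (57.08,118.06) → (57.08,81.03) → (38.01,81.03) → (38.01,118.06), returning to the start.

G21
G90
G0 X11.67 Y42.19
M4 S561
G1 X35.70 Y87.34 F1891
G1 X62.79 Y43.95
G1 X11.67 Y42.19
M5
G0 X38.01 Y118.06
M4 S796
G1 X57.08 Y118.06 F1529
G1 X57.08 Y81.03
G1 X38.01 Y81.03
G1 X38.01 Y118.06
M5
G0 X0.00 Y0.00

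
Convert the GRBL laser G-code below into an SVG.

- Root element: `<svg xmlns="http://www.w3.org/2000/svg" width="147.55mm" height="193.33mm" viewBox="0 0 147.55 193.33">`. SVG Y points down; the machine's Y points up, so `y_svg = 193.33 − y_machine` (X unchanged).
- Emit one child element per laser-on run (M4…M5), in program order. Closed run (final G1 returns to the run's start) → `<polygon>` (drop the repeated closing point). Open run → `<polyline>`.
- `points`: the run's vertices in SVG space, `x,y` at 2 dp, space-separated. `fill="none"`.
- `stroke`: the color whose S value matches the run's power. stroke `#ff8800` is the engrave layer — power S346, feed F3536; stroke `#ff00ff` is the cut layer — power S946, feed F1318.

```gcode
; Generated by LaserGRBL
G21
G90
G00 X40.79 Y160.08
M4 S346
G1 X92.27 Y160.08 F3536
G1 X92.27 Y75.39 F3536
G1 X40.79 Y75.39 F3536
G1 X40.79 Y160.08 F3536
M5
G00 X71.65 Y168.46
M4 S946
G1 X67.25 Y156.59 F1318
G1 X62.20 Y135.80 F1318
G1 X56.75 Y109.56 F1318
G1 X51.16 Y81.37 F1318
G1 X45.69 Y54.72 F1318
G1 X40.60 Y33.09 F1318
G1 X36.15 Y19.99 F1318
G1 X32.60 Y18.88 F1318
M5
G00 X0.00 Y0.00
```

y_svg = 193.33 − y_m.

[1] S346→`#ff8800` (engrave); closed run; points: 40.79,33.25 92.27,33.25 92.27,117.94 40.79,117.94

[2] S946→`#ff00ff` (cut); open run; points: 71.65,24.87 67.25,36.74 62.20,57.53 56.75,83.77 51.16,111.96 45.69,138.61 40.60,160.24 36.15,173.34 32.60,174.45

<svg xmlns="http://www.w3.org/2000/svg" width="147.55mm" height="193.33mm" viewBox="0 0 147.55 193.33">
  <polygon points="40.79,33.25 92.27,33.25 92.27,117.94 40.79,117.94" fill="none" stroke="#ff8800"/>
  <polyline points="71.65,24.87 67.25,36.74 62.20,57.53 56.75,83.77 51.16,111.96 45.69,138.61 40.60,160.24 36.15,173.34 32.60,174.45" fill="none" stroke="#ff00ff"/>
</svg>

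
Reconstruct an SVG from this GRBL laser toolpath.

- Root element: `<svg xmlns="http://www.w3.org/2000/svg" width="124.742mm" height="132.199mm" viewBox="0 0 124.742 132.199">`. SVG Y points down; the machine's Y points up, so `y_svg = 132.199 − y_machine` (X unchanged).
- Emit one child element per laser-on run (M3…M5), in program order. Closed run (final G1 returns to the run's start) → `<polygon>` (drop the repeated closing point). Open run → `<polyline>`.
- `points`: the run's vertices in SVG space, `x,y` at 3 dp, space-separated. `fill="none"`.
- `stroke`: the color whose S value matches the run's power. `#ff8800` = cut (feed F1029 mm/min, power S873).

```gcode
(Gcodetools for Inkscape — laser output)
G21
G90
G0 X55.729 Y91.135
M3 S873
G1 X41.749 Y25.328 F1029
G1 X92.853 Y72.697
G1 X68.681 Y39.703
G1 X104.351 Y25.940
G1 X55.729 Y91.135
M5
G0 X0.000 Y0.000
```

<svg xmlns="http://www.w3.org/2000/svg" width="124.742mm" height="132.199mm" viewBox="0 0 124.742 132.199">
  <polygon points="55.729,41.064 41.749,106.871 92.853,59.502 68.681,92.496 104.351,106.259" fill="none" stroke="#ff8800"/>
</svg>

y_svg = 132.199 − y_m. Every run uses S873, so all elements get stroke `#ff8800` (cut).

[1] closed run; points: 55.729,41.064 41.749,106.871 92.853,59.502 68.681,92.496 104.351,106.259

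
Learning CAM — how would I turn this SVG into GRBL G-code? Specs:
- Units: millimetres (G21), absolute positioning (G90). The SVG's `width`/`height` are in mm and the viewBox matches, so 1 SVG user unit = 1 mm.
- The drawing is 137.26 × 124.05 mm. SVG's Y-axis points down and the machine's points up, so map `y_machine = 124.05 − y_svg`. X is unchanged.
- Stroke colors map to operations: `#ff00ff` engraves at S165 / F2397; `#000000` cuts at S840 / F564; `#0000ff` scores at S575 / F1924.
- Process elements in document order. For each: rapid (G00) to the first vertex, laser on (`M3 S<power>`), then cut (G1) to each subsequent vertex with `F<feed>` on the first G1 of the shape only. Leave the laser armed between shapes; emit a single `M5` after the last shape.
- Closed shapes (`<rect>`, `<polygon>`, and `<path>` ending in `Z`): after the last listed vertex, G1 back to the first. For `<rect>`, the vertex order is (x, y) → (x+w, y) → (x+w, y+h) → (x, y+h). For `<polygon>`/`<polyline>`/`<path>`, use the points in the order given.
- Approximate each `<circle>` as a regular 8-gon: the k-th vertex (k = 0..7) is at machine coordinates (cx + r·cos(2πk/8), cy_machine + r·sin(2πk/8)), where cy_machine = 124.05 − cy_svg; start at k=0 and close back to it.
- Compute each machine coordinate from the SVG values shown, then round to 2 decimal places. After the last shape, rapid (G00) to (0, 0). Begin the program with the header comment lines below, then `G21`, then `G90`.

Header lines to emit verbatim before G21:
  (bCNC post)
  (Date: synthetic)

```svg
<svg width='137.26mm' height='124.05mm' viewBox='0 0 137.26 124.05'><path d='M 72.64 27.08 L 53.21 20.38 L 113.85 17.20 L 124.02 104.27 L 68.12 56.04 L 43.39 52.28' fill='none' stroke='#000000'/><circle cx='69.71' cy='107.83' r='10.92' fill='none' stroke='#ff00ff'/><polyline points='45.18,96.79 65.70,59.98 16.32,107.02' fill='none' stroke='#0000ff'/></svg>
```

viewBox `0 0 137.26 124.05` with mm width/height → 1 unit = 1 mm. Flip: y_m = 124.05 − y_svg.

**Shape 1** — `<path>` open polyline, stroke `#000000` → cut (S840, F564). Machine vertices: (72.64,96.97) → (53.21,103.67) → (113.85,106.85) → (124.02,19.78) → (68.12,68.01) → (43.39,71.77). Open path.

**Shape 2** — `<circle>` circle, stroke `#ff00ff` → engrave (S165, F2397). Machine vertices: (80.63,16.22) → (77.43,23.94) → (69.71,27.14) → (61.99,23.94) → (58.79,16.22) → (61.99,8.50) → (69.71,5.30) → (77.43,8.50) → (80.63,16.22). Closed: final G1 returns to the first vertex.

**Shape 3** — `<polyline>` open polyline, stroke `#0000ff` → score (S575, F1924). Machine vertices: (45.18,27.26) → (65.70,64.07) → (16.32,17.03). Open path.

(bCNC post)
(Date: synthetic)
G21
G90
G00 X72.64 Y96.97
M3 S840
G1 X53.21 Y103.67 F564
G1 X113.85 Y106.85
G1 X124.02 Y19.78
G1 X68.12 Y68.01
G1 X43.39 Y71.77
G00 X80.63 Y16.22
M3 S165
G1 X77.43 Y23.94 F2397
G1 X69.71 Y27.14
G1 X61.99 Y23.94
G1 X58.79 Y16.22
G1 X61.99 Y8.50
G1 X69.71 Y5.30
G1 X77.43 Y8.50
G1 X80.63 Y16.22
G00 X45.18 Y27.26
M3 S575
G1 X65.70 Y64.07 F1924
G1 X16.32 Y17.03
M5
G00 X0.00 Y0.00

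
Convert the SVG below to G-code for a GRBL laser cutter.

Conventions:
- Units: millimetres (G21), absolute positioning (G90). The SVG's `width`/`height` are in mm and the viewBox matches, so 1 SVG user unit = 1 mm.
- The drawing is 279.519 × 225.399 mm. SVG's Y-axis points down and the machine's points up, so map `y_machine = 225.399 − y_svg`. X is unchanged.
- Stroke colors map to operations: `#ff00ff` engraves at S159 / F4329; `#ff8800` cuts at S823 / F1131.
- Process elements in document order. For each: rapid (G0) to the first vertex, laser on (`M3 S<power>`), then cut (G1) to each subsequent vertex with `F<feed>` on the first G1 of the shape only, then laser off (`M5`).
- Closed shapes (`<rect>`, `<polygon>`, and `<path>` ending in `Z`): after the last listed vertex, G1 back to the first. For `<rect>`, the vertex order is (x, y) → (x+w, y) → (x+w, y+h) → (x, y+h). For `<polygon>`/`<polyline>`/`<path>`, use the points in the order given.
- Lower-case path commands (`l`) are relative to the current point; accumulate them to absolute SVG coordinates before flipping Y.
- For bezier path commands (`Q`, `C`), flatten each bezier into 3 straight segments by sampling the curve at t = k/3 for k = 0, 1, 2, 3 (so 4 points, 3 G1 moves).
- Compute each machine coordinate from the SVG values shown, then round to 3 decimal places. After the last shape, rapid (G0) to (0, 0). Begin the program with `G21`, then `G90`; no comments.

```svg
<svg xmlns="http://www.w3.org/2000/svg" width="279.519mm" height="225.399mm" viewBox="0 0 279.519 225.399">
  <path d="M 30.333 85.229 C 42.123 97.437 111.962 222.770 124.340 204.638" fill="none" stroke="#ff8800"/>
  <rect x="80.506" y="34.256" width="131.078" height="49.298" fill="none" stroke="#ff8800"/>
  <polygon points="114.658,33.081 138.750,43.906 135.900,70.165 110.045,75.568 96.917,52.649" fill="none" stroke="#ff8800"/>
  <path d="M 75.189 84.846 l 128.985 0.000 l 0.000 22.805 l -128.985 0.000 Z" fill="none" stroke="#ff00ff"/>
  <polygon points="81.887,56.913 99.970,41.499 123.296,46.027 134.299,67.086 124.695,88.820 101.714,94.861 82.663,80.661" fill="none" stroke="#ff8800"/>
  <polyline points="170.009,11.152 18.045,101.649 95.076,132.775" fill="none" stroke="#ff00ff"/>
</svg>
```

G21
G90
G0 X30.333 Y140.170
M3 S823
G1 X57.195 Y99.757 F1131
G1 X97.086 Y40.947
G1 X124.340 Y20.761
M5
G0 X80.506 Y191.143
M3 S823
G1 X211.584 Y191.143 F1131
G1 X211.584 Y141.845
G1 X80.506 Y141.845
G1 X80.506 Y191.143
M5
G0 X114.658 Y192.318
M3 S823
G1 X138.750 Y181.493 F1131
G1 X135.900 Y155.234
G1 X110.045 Y149.831
G1 X96.917 Y172.750
G1 X114.658 Y192.318
M5
G0 X75.189 Y140.553
M3 S159
G1 X204.174 Y140.553 F4329
G1 X204.174 Y117.748
G1 X75.189 Y117.748
G1 X75.189 Y140.553
M5
G0 X81.887 Y168.486
M3 S823
G1 X99.970 Y183.900 F1131
G1 X123.296 Y179.372
G1 X134.299 Y158.313
G1 X124.695 Y136.579
G1 X101.714 Y130.538
G1 X82.663 Y144.738
G1 X81.887 Y168.486
M5
G0 X170.009 Y214.247
M3 S159
G1 X18.045 Y123.750 F4329
G1 X95.076 Y92.624
M5
G0 X0.000 Y0.000

1 u = 1 mm; y_m = 225.399 − y.

[1] `<path>` cubic bezier, #ff8800→cut S823 F1131: (30.333,140.170) → (57.195,99.757) → (97.086,40.947) → (124.340,20.761)

[2] `<rect>` rectangle, #ff8800→cut S823 F1131: (80.506,191.143) → (211.584,191.143) → (211.584,141.845) → (80.506,141.845) → (80.506,191.143) (closed)

[3] `<polygon>` regular polygon, #ff8800→cut S823 F1131: (114.658,192.318) → (138.750,181.493) → (135.900,155.234) → (110.045,149.831) → (96.917,172.750) → (114.658,192.318) (closed)

[4] `<path>` rectangle, #ff00ff→engrave S159 F4329: (75.189,140.553) → (204.174,140.553) → (204.174,117.748) → (75.189,117.748) → (75.189,140.553) (closed)

[5] `<polygon>` regular polygon, #ff8800→cut S823 F1131: (81.887,168.486) → (99.970,183.900) → (123.296,179.372) → (134.299,158.313) → (124.695,136.579) → (101.714,130.538) → (82.663,144.738) → (81.887,168.486) (closed)

[6] `<polyline>` open polyline, #ff00ff→engrave S159 F4329: (170.009,214.247) → (18.045,123.750) → (95.076,92.624)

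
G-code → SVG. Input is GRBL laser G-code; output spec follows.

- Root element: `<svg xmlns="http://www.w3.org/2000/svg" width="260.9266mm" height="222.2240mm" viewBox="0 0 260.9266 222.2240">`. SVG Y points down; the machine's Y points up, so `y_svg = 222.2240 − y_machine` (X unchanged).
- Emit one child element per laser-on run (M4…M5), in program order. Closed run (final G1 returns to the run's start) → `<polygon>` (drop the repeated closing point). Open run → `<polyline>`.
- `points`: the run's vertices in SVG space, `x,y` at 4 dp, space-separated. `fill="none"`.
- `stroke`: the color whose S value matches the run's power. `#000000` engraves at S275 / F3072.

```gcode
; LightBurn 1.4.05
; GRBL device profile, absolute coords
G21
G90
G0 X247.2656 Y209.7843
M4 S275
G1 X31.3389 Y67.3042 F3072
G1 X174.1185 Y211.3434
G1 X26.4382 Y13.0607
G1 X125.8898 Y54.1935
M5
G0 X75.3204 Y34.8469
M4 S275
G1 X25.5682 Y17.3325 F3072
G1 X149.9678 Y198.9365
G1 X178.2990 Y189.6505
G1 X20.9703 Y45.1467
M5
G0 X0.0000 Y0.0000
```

Each laser-on run becomes one SVG element. Flip Y back into SVG space with y_svg = 222.2240 − y_machine. Every run uses S275, so all elements get stroke `#000000` (engrave).

Run 1: The run is open, so emit a `<polyline>` with points (Y-flipped): 247.2656,12.4397 31.3389,154.9198 174.1185,10.8806 26.4382,209.1633 125.8898,168.0305.

Run 2: The run is open, so emit a `<polyline>` with points (Y-flipped): 75.3204,187.3771 25.5682,204.8915 149.9678,23.2875 178.2990,32.5735 20.9703,177.0773.

<svg xmlns="http://www.w3.org/2000/svg" width="260.9266mm" height="222.2240mm" viewBox="0 0 260.9266 222.2240">
  <polyline points="247.2656,12.4397 31.3389,154.9198 174.1185,10.8806 26.4382,209.1633 125.8898,168.0305" fill="none" stroke="#000000"/>
  <polyline points="75.3204,187.3771 25.5682,204.8915 149.9678,23.2875 178.2990,32.5735 20.9703,177.0773" fill="none" stroke="#000000"/>
</svg>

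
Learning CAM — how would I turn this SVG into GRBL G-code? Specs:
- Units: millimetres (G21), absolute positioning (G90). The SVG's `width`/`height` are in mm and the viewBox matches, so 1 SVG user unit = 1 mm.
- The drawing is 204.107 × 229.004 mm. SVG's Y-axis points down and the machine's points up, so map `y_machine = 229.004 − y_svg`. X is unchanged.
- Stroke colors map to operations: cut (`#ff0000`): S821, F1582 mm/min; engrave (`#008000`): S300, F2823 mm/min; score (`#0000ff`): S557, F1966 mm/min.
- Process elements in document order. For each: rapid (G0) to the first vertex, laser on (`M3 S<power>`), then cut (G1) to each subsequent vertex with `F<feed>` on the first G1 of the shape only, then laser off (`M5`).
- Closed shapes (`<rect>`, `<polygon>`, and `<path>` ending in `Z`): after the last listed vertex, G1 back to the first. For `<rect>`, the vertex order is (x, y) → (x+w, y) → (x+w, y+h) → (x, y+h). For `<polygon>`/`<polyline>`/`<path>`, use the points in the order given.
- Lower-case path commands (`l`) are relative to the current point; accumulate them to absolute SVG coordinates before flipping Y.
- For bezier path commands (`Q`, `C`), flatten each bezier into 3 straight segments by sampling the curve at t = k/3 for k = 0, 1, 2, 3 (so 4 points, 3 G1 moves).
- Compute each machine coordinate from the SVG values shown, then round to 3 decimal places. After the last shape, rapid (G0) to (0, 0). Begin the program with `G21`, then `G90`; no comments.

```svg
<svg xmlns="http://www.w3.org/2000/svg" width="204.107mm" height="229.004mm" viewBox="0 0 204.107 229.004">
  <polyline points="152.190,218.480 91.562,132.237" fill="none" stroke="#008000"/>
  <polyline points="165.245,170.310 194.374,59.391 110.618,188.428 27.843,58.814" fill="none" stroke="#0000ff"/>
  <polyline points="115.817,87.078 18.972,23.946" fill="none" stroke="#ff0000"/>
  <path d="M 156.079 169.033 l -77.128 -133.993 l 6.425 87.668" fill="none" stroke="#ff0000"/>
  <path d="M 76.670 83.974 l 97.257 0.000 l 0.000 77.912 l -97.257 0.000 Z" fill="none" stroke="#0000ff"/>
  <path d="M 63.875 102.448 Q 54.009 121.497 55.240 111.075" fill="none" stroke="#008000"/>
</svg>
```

1 u = 1 mm; y_m = 229.004 − y.

[1] `<polyline>` line segment, #008000→engrave S300 F2823: (152.190,10.524) → (91.562,96.767)

[2] `<polyline>` open polyline, #0000ff→score S557 F1966: (165.245,58.694) → (194.374,169.613) → (110.618,40.576) → (27.843,170.190)

[3] `<polyline>` line segment, #ff0000→cut S821 F1582: (115.817,141.926) → (18.972,205.058)

[4] `<path>` open polyline, #ff0000→cut S821 F1582: (156.079,59.971) → (78.951,193.964) → (85.376,106.296)

[5] `<path>` rectangle, #0000ff→score S557 F1966: (76.670,145.030) → (173.927,145.030) → (173.927,67.118) → (76.670,67.118) → (76.670,145.030) (closed)

[6] `<path>` quadratic bezier, #008000→engrave S300 F2823: (63.875,126.556) → (58.531,117.131) → (55.652,114.256) → (55.240,117.929)

G21
G90
G0 X152.190 Y10.524
M3 S300
G1 X91.562 Y96.767 F2823
M5
G0 X165.245 Y58.694
M3 S557
G1 X194.374 Y169.613 F1966
G1 X110.618 Y40.576
G1 X27.843 Y170.190
M5
G0 X115.817 Y141.926
M3 S821
G1 X18.972 Y205.058 F1582
M5
G0 X156.079 Y59.971
M3 S821
G1 X78.951 Y193.964 F1582
G1 X85.376 Y106.296
M5
G0 X76.670 Y145.030
M3 S557
G1 X173.927 Y145.030 F1966
G1 X173.927 Y67.118
G1 X76.670 Y67.118
G1 X76.670 Y145.030
M5
G0 X63.875 Y126.556
M3 S300
G1 X58.531 Y117.131 F2823
G1 X55.652 Y114.256
G1 X55.240 Y117.929
M5
G0 X0.000 Y0.000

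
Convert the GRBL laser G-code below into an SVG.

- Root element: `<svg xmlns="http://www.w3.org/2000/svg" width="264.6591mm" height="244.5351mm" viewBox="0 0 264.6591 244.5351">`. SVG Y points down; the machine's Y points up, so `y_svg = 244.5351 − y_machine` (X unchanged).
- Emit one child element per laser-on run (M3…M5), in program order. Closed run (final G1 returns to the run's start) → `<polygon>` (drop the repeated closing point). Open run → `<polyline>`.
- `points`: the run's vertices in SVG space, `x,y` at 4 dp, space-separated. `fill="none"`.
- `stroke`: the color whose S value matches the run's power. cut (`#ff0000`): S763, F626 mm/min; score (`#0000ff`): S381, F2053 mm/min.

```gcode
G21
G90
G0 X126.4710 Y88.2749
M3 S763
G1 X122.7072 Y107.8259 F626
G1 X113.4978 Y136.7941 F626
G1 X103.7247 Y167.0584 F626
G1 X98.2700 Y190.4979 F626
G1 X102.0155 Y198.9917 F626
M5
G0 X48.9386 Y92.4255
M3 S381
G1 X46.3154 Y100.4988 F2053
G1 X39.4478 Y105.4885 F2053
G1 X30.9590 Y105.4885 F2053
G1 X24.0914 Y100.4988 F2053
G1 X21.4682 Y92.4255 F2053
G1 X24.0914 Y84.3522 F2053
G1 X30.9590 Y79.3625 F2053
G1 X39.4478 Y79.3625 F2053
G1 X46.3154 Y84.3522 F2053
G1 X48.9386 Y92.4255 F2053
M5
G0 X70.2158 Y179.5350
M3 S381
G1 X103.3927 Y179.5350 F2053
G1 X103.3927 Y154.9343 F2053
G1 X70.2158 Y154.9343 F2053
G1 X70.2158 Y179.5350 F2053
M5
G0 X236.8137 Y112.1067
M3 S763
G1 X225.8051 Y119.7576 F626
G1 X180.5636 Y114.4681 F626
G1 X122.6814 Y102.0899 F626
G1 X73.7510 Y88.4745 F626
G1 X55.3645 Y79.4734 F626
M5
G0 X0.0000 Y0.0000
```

<svg xmlns="http://www.w3.org/2000/svg" width="264.6591mm" height="244.5351mm" viewBox="0 0 264.6591 244.5351">
  <polyline points="126.4710,156.2602 122.7072,136.7092 113.4978,107.7410 103.7247,77.4767 98.2700,54.0372 102.0155,45.5434" fill="none" stroke="#ff0000"/>
  <polygon points="48.9386,152.1096 46.3154,144.0363 39.4478,139.0466 30.9590,139.0466 24.0914,144.0363 21.4682,152.1096 24.0914,160.1829 30.9590,165.1726 39.4478,165.1726 46.3154,160.1829" fill="none" stroke="#0000ff"/>
  <polygon points="70.2158,65.0001 103.3927,65.0001 103.3927,89.6008 70.2158,89.6008" fill="none" stroke="#0000ff"/>
  <polyline points="236.8137,132.4284 225.8051,124.7775 180.5636,130.0670 122.6814,142.4452 73.7510,156.0606 55.3645,165.0617" fill="none" stroke="#ff0000"/>
</svg>

Machine Y-up, SVG Y-down with viewBox height 244.5351, so y_svg = 244.5351 − y_machine; X carries over.

Run 1: S763 ⇒ cut layer `#ff0000`. The run is open, so emit a `<polyline>` with points (Y-flipped): 126.4710,156.2602 122.7072,136.7092 113.4978,107.7410 103.7247,77.4767 98.2700,54.0372 102.0155,45.5434.

Run 2: the run's S381 means `#0000ff` (score). The run returns to its start, so emit a `<polygon>` with points (Y-flipped): 48.9386,152.1096 46.3154,144.0363 39.4478,139.0466 30.9590,139.0466 24.0914,144.0363 21.4682,152.1096 24.0914,160.1829 30.9590,165.1726 39.4478,165.1726 46.3154,160.1829.

Run 3: S381 ⇒ score layer `#0000ff`. The run returns to its start, so emit a `<polygon>` with points (Y-flipped): 70.2158,65.0001 103.3927,65.0001 103.3927,89.6008 70.2158,89.6008.

Run 4: S763 ⇒ cut layer `#ff0000`. The run is open, so emit a `<polyline>` with points (Y-flipped): 236.8137,132.4284 225.8051,124.7775 180.5636,130.0670 122.6814,142.4452 73.7510,156.0606 55.3645,165.0617.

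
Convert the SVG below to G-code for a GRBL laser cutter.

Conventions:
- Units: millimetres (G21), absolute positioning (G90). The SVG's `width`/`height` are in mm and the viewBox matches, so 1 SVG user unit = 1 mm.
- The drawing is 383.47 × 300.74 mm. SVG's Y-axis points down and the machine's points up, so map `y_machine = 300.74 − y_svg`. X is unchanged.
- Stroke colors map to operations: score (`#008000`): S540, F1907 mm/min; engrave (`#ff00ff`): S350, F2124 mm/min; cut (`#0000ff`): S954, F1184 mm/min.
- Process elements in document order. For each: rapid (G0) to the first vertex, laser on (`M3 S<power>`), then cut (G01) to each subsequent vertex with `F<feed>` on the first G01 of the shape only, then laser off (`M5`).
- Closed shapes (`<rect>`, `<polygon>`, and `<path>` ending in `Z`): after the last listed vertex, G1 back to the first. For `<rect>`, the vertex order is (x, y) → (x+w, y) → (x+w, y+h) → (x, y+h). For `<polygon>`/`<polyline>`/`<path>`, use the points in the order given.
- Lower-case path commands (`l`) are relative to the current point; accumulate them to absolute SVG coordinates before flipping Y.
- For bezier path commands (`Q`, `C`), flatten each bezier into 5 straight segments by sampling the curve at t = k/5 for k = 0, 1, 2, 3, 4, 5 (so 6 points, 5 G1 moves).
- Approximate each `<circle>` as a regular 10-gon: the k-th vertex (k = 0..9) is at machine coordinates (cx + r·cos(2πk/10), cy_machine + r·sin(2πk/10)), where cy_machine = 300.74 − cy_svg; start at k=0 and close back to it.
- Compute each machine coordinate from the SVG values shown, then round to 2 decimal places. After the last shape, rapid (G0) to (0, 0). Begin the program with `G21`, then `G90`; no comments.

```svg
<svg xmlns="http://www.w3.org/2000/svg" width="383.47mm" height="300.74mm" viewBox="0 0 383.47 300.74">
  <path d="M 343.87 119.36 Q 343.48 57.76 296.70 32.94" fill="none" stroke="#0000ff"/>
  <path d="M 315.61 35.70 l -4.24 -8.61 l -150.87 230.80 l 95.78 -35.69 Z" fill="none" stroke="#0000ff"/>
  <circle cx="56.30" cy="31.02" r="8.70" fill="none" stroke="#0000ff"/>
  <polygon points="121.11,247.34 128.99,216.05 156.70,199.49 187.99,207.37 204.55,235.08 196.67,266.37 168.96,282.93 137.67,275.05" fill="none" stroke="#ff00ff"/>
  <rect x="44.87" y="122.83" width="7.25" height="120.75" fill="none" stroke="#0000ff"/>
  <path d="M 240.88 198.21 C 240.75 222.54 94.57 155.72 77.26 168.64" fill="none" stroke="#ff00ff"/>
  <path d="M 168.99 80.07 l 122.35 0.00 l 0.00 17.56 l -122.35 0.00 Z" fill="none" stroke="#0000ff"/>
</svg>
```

G21
G90
G0 X343.87 Y181.38
M3 S954
G01 X341.86 Y204.55 F1184
G01 X336.14 Y224.78
G01 X326.70 Y242.06
G01 X313.56 Y256.40
G01 X296.70 Y267.80
M5
G0 X315.61 Y265.04
M3 S954
G01 X311.37 Y273.65 F1184
G01 X160.50 Y42.85
G01 X256.28 Y78.54
G01 X315.61 Y265.04
M5
G0 X65.00 Y269.72
M3 S954
G01 X63.34 Y274.83 F1184
G01 X58.99 Y277.99
G01 X53.61 Y277.99
G01 X49.26 Y274.83
G01 X47.60 Y269.72
G01 X49.26 Y264.61
G01 X53.61 Y261.45
G01 X58.99 Y261.45
G01 X63.34 Y264.61
G01 X65.00 Y269.72
M5
G0 X121.11 Y53.40
M3 S350
G01 X128.99 Y84.69 F2124
G01 X156.70 Y101.25
G01 X187.99 Y93.37
G01 X204.55 Y65.66
G01 X196.67 Y34.37
G01 X168.96 Y17.81
G01 X137.67 Y25.69
G01 X121.11 Y53.40
M5
G0 X44.87 Y177.91
M3 S954
G01 X52.12 Y177.91 F1184
G01 X52.12 Y57.16
G01 X44.87 Y57.16
G01 X44.87 Y177.91
M5
G0 X240.88 Y102.53
M3 S350
G01 X225.48 Y97.50 F2124
G01 X188.21 Y106.15
G01 X142.29 Y120.27
G01 X100.91 Y131.65
G01 X77.26 Y132.10
M5
G0 X168.99 Y220.67
M3 S954
G01 X291.34 Y220.67 F1184
G01 X291.34 Y203.11
G01 X168.99 Y203.11
G01 X168.99 Y220.67
M5
G0 X0.00 Y0.00

Since the viewBox matches the mm dimensions, user units are millimetres directly. The only transform is the Y-flip y_m = 300.74 − y_svg.

Shape 1 is a quadratic bezier drawn with `<path>`. Its stroke #0000ff means cut at S954, F1184. After flipping Y the toolpath is (343.87,181.38) → (341.86,204.55) → (336.14,224.78) → (326.70,242.06) → (313.56,256.40) → (296.70,267.80).

Shape 2 is a closed polygon drawn with `<path>`. Its stroke #0000ff means cut at S954, F1184. After flipping Y the toolpath is (315.61,265.04) → (311.37,273.65) → (160.50,42.85) → (256.28,78.54) → (315.61,265.04), returning to the start.

Shape 3 is a circle drawn with `<circle>`. Its stroke #0000ff means cut at S954, F1184. After flipping Y the toolpath is (65.00,269.72) → (63.34,274.83) → (58.99,277.99) → (53.61,277.99) → (49.26,274.83) → (47.60,269.72) → (49.26,264.61) → (53.61,261.45) → (58.99,261.45) → (63.34,264.61) → (65.00,269.72), returning to the start.

Shape 4 is a regular polygon drawn with `<polygon>`. Its stroke #ff00ff means engrave at S350, F2124. After flipping Y the toolpath is (121.11,53.40) → (128.99,84.69) → (156.70,101.25) → (187.99,93.37) → (204.55,65.66) → (196.67,34.37) → (168.96,17.81) → (137.67,25.69) → (121.11,53.40), returning to the start.

Shape 5 is a rectangle drawn with `<rect>`. Its stroke #0000ff means cut at S954, F1184. After flipping Y the toolpath is (44.87,177.91) → (52.12,177.91) → (52.12,57.16) → (44.87,57.16) → (44.87,177.91), returning to the start.

Shape 6 is a cubic bezier drawn with `<path>`. Its stroke #ff00ff means engrave at S350, F2124. After flipping Y the toolpath is (240.88,102.53) → (225.48,97.50) → (188.21,106.15) → (142.29,120.27) → (100.91,131.65) → (77.26,132.10).

Shape 7 is a rectangle drawn with `<path>`. Its stroke #0000ff means cut at S954, F1184. After flipping Y the toolpath is (168.99,220.67) → (291.34,220.67) → (291.34,203.11) → (168.99,203.11) → (168.99,220.67), returning to the start.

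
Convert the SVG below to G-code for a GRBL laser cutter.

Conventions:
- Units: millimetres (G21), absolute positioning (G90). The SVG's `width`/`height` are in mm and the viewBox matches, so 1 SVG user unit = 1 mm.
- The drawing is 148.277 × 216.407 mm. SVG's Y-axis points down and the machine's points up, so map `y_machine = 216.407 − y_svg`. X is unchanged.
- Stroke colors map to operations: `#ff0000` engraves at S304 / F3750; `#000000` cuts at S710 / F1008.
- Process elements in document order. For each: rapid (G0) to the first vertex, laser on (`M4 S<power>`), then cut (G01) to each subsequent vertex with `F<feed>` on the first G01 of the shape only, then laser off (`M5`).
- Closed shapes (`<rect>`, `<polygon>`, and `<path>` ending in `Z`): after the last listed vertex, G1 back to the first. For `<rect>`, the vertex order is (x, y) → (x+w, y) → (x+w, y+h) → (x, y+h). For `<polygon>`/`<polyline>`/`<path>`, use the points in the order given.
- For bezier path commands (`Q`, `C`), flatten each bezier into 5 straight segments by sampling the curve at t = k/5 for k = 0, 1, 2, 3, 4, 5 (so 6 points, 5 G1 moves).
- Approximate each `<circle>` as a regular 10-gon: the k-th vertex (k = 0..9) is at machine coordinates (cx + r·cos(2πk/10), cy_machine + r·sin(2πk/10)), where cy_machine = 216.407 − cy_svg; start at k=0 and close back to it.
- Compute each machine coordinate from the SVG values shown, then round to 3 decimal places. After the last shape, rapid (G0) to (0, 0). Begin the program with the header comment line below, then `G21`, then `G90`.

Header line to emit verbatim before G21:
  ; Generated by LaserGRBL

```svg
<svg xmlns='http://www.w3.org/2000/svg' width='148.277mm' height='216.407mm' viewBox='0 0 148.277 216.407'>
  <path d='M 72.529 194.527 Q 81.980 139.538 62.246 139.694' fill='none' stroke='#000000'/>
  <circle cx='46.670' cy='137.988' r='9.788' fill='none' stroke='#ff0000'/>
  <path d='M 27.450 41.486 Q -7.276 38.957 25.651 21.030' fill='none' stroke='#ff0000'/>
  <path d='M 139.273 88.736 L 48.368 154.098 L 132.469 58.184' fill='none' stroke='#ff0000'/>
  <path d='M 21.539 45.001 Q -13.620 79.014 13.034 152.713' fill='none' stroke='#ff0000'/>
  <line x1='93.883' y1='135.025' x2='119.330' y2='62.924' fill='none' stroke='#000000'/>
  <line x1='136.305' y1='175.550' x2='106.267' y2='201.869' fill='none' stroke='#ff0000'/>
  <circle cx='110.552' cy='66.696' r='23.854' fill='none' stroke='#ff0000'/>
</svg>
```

Since the viewBox matches the mm dimensions, user units are millimetres directly. The only transform is the Y-flip y_m = 216.407 − y_svg.

Shape 1 is a quadratic bezier drawn with `<path>`. Its stroke #000000 means cut at S710, F1008. After flipping Y the toolpath is (72.529,21.880) → (75.142,41.670) → (75.420,57.048) → (73.364,68.015) → (68.972,74.570) → (62.246,76.713).

Shape 2 is a circle drawn with `<circle>`. Its stroke #ff0000 means engrave at S304, F3750. After flipping Y the toolpath is (56.458,78.419) → (54.589,84.172) → (49.695,87.728) → (43.645,87.728) → (38.751,84.172) → (36.882,78.419) → (38.751,72.666) → (43.645,69.110) → (49.695,69.110) → (54.589,72.666) → (56.458,78.419), returning to the start.

Shape 3 is a quadratic bezier drawn with `<path>`. Its stroke #ff0000 means engrave at S304, F3750. After flipping Y the toolpath is (27.450,174.921) → (16.266,176.549) → (10.494,179.408) → (10.134,183.499) → (15.186,188.822) → (25.651,195.377).

Shape 4 is a open polyline drawn with `<path>`. Its stroke #ff0000 means engrave at S304, F3750. After flipping Y the toolpath is (139.273,127.671) → (48.368,62.309) → (132.469,158.223).

Shape 5 is a quadratic bezier drawn with `<path>`. Its stroke #ff0000 means engrave at S304, F3750. After flipping Y the toolpath is (21.539,171.406) → (9.948,156.213) → (3.302,137.846) → (1.601,116.303) → (4.845,91.586) → (13.034,63.694).

Shape 6 is a line segment drawn with `<line>`. Its stroke #000000 means cut at S710, F1008. After flipping Y the toolpath is (93.883,81.382) → (119.330,153.483).

Shape 7 is a line segment drawn with `<line>`. Its stroke #ff0000 means engrave at S304, F3750. After flipping Y the toolpath is (136.305,40.857) → (106.267,14.538).

Shape 8 is a circle drawn with `<circle>`. Its stroke #ff0000 means engrave at S304, F3750. After flipping Y the toolpath is (134.406,149.711) → (129.850,163.732) → (117.923,172.398) → (103.181,172.398) → (91.254,163.732) → (86.698,149.711) → (91.254,135.690) → (103.181,127.024) → (117.923,127.024) → (129.850,135.690) → (134.406,149.711), returning to the start.

; Generated by LaserGRBL
G21
G90
G0 X72.529 Y21.880
M4 S710
G01 X75.142 Y41.670 F1008
G01 X75.420 Y57.048
G01 X73.364 Y68.015
G01 X68.972 Y74.570
G01 X62.246 Y76.713
M5
G0 X56.458 Y78.419
M4 S304
G01 X54.589 Y84.172 F3750
G01 X49.695 Y87.728
G01 X43.645 Y87.728
G01 X38.751 Y84.172
G01 X36.882 Y78.419
G01 X38.751 Y72.666
G01 X43.645 Y69.110
G01 X49.695 Y69.110
G01 X54.589 Y72.666
G01 X56.458 Y78.419
M5
G0 X27.450 Y174.921
M4 S304
G01 X16.266 Y176.549 F3750
G01 X10.494 Y179.408
G01 X10.134 Y183.499
G01 X15.186 Y188.822
G01 X25.651 Y195.377
M5
G0 X139.273 Y127.671
M4 S304
G01 X48.368 Y62.309 F3750
G01 X132.469 Y158.223
M5
G0 X21.539 Y171.406
M4 S304
G01 X9.948 Y156.213 F3750
G01 X3.302 Y137.846
G01 X1.601 Y116.303
G01 X4.845 Y91.586
G01 X13.034 Y63.694
M5
G0 X93.883 Y81.382
M4 S710
G01 X119.330 Y153.483 F1008
M5
G0 X136.305 Y40.857
M4 S304
G01 X106.267 Y14.538 F3750
M5
G0 X134.406 Y149.711
M4 S304
G01 X129.850 Y163.732 F3750
G01 X117.923 Y172.398
G01 X103.181 Y172.398
G01 X91.254 Y163.732
G01 X86.698 Y149.711
G01 X91.254 Y135.690
G01 X103.181 Y127.024
G01 X117.923 Y127.024
G01 X129.850 Y135.690
G01 X134.406 Y149.711
M5
G0 X0.000 Y0.000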